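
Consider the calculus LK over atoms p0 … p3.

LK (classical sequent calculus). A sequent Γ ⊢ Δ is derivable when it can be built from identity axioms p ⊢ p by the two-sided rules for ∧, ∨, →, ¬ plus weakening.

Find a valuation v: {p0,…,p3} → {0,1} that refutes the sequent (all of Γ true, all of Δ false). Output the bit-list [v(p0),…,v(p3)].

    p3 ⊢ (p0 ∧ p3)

Search for a countermodel by truth-table:
  v=0000: Γ:[p3=F] Δ:[(p0 ∧ p3)=F] refutes=False
  v=0001: Γ:[p3=T] Δ:[(p0 ∧ p3)=F] refutes=True  ← countermodel

Result: [0, 0, 0, 1]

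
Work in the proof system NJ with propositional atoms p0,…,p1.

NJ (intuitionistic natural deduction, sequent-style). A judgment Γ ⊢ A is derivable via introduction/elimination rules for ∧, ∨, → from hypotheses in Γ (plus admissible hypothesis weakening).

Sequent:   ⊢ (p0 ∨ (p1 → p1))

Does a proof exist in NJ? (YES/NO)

Proof tree:
[∨I₂]  ⊢ (p0 ∨ (p1 → p1))
  [→I]  ⊢ (p1 → p1)
    [Ax] p1 ⊢ p1

Result: YES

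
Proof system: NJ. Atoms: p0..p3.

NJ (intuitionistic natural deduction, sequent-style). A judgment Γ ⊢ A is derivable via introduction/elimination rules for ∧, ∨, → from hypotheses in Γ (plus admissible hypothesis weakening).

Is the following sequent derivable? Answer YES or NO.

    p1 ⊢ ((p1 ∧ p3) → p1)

Proof tree:
[→I] p1 ⊢ ((p1 ∧ p3) → p1)
  [Wk] p1, (p1 ∧ p3) ⊢ p1
    [Ax] p1 ⊢ p1

Result: YES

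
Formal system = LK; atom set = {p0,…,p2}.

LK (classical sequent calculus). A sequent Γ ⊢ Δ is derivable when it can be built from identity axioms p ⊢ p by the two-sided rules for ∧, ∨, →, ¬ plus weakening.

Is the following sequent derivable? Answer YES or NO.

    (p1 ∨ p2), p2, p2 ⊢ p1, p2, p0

Derivation (root first):
[WR] (p1 ∨ p2), p2, p2 ⊢ p1, p2, p0
  [WL] (p1 ∨ p2), p2, p2 ⊢ p1, p2
    [WL] (p1 ∨ p2), p2 ⊢ p1, p2
      [∨L] (p1 ∨ p2) ⊢ p1, p2
        [Ax] p1 ⊢ p1
        [Ax] p2 ⊢ p2

Result: YES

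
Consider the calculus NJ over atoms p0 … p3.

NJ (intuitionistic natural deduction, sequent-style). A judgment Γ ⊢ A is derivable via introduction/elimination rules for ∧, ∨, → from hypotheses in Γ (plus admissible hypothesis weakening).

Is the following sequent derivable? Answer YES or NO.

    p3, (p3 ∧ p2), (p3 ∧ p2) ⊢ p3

Derivation (root first):
[Wk] p3, (p3 ∧ p2), (p3 ∧ p2) ⊢ p3
  [Wk] p3, (p3 ∧ p2) ⊢ p3
    [Ax] p3 ⊢ p3

Result: YES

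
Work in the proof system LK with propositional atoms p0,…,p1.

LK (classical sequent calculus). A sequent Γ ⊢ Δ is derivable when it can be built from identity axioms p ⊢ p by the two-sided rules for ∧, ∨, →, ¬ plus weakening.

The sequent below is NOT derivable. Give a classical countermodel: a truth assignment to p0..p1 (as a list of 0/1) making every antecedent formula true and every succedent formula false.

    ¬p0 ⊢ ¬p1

Enumerate valuations to refute Γ ⊢ Δ:
  v=00: Γ:[¬p0=T] Δ:[¬p1=T] refutes=False
  v=01: Γ:[¬p0=T] Δ:[¬p1=F] refutes=True  ← countermodel

Result: [0, 1]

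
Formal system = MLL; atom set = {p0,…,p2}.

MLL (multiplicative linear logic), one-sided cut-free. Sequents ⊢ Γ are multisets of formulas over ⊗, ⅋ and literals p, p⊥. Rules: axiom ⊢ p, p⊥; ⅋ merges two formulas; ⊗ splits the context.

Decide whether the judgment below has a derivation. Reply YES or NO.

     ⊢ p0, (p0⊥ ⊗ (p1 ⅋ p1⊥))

Proof tree:
[⊗]  ⊢ p0, (p0⊥ ⊗ (p1 ⅋ p1⊥))
  [Ax]  ⊢ p0, p0⊥
  [⅋]  ⊢ (p1 ⅋ p1⊥)
    [Ax]  ⊢ p1, p1⊥

Result: YES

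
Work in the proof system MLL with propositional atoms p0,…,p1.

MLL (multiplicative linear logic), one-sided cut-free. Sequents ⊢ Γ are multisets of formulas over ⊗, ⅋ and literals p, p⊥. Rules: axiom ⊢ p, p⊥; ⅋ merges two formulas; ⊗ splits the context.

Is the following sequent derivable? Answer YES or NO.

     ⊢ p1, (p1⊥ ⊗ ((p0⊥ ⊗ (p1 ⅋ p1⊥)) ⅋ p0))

Proof tree:
[⊗]  ⊢ p1, (p1⊥ ⊗ ((p0⊥ ⊗ (p1 ⅋ p1⊥)) ⅋ p0))
  [Ax]  ⊢ p1, p1⊥
  [⅋]  ⊢ ((p0⊥ ⊗ (p1 ⅋ p1⊥)) ⅋ p0)
    [⊗]  ⊢ p0, (p0⊥ ⊗ (p1 ⅋ p1⊥))
      [Ax]  ⊢ p0, p0⊥
      [⅋]  ⊢ (p1 ⅋ p1⊥)
        [Ax]  ⊢ p1, p1⊥

Result: YES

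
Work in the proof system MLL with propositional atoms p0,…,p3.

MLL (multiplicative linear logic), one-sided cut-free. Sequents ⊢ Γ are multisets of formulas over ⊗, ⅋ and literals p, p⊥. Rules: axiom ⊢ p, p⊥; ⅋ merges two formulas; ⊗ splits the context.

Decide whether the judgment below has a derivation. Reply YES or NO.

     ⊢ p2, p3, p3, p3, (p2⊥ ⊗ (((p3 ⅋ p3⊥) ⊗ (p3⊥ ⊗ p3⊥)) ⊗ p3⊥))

Proof tree:
[⊗]  ⊢ p2, p3, p3, p3, (p2⊥ ⊗ (((p3 ⅋ p3⊥) ⊗ (p3⊥ ⊗ p3⊥)) ⊗ p3⊥))
  [Ax]  ⊢ p2, p2⊥
  [⊗]  ⊢ p3, p3, p3, (((p3 ⅋ p3⊥) ⊗ (p3⊥ ⊗ p3⊥)) ⊗ p3⊥)
    [⊗]  ⊢ p3, p3, ((p3 ⅋ p3⊥) ⊗ (p3⊥ ⊗ p3⊥))
      [⅋]  ⊢ (p3 ⅋ p3⊥)
        [Ax]  ⊢ p3, p3⊥
      [⊗]  ⊢ p3, p3, (p3⊥ ⊗ p3⊥)
        [Ax]  ⊢ p3, p3⊥
        [Ax]  ⊢ p3, p3⊥
    [Ax]  ⊢ p3, p3⊥

Result: YES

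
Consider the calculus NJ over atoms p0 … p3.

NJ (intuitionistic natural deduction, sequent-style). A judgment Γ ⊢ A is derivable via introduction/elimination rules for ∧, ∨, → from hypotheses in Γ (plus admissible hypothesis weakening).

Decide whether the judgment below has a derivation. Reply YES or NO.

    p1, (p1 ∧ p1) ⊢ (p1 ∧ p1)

Proof tree:
[Wk] p1, (p1 ∧ p1) ⊢ (p1 ∧ p1)
  [∧I] p1 ⊢ (p1 ∧ p1)
    [Ax] p1 ⊢ p1
    [Ax] p1 ⊢ p1

Result: YES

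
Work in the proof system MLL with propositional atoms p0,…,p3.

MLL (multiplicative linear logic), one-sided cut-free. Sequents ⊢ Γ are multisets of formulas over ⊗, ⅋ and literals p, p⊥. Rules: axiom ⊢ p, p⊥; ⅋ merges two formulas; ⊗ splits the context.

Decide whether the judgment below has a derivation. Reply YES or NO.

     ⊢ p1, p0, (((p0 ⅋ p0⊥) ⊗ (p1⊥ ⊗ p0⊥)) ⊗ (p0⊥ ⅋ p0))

Derivation trace:
[⊗]  ⊢ p1, p0, (((p0 ⅋ p0⊥) ⊗ (p1⊥ ⊗ p0⊥)) ⊗ (p0⊥ ⅋ p0))
  [⊗]  ⊢ p1, p0, ((p0 ⅋ p0⊥) ⊗ (p1⊥ ⊗ p0⊥))
    [⅋]  ⊢ (p0 ⅋ p0⊥)
      [Ax]  ⊢ p0, p0⊥
    [⊗]  ⊢ p1, p0, (p1⊥ ⊗ p0⊥)
      [Ax]  ⊢ p1, p1⊥
      [Ax]  ⊢ p0, p0⊥
  [⅋]  ⊢ (p0⊥ ⅋ p0)
    [Ax]  ⊢ p0, p0⊥

Result: YES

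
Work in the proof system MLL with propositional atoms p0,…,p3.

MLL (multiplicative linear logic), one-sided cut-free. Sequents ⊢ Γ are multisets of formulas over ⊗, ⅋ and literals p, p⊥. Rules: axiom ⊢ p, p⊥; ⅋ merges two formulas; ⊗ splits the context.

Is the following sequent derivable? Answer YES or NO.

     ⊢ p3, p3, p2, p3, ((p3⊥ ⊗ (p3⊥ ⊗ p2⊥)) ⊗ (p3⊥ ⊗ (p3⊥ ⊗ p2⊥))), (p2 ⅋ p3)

Derivation trace:
[⅋]  ⊢ p3, p3, p2, p3, ((p3⊥ ⊗ (p3⊥ ⊗ p2⊥)) ⊗ (p3⊥ ⊗ (p3⊥ ⊗ p2⊥))), (p2 ⅋ p3)
  [⊗]  ⊢ p3, p3, p2, p3, p3, p2, ((p3⊥ ⊗ (p3⊥ ⊗ p2⊥)) ⊗ (p3⊥ ⊗ (p3⊥ ⊗ p2⊥)))
    [⊗]  ⊢ p3, p3, p2, (p3⊥ ⊗ (p3⊥ ⊗ p2⊥))
      [Ax]  ⊢ p3, p3⊥
      [⊗]  ⊢ p3, p2, (p3⊥ ⊗ p2⊥)
        [Ax]  ⊢ p3, p3⊥
        [Ax]  ⊢ p2, p2⊥
    [⊗]  ⊢ p3, p3, p2, (p3⊥ ⊗ (p3⊥ ⊗ p2⊥))
      [Ax]  ⊢ p3, p3⊥
      [⊗]  ⊢ p3, p2, (p3⊥ ⊗ p2⊥)
        [Ax]  ⊢ p3, p3⊥
        [Ax]  ⊢ p2, p2⊥

Result: YES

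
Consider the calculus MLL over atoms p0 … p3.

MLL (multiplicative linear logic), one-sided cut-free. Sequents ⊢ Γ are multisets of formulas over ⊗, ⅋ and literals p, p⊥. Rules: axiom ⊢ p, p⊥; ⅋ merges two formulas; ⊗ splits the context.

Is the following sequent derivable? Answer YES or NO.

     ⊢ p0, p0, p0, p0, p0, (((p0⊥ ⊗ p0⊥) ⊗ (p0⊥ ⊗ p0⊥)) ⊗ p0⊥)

Derivation (root first):
[⊗]  ⊢ p0, p0, p0, p0, p0, (((p0⊥ ⊗ p0⊥) ⊗ (p0⊥ ⊗ p0⊥)) ⊗ p0⊥)
  [⊗]  ⊢ p0, p0, p0, p0, ((p0⊥ ⊗ p0⊥) ⊗ (p0⊥ ⊗ p0⊥))
    [⊗]  ⊢ p0, p0, (p0⊥ ⊗ p0⊥)
      [Ax]  ⊢ p0, p0⊥
      [Ax]  ⊢ p0, p0⊥
    [⊗]  ⊢ p0, p0, (p0⊥ ⊗ p0⊥)
      [Ax]  ⊢ p0, p0⊥
      [Ax]  ⊢ p0, p0⊥
  [Ax]  ⊢ p0, p0⊥

Result: YES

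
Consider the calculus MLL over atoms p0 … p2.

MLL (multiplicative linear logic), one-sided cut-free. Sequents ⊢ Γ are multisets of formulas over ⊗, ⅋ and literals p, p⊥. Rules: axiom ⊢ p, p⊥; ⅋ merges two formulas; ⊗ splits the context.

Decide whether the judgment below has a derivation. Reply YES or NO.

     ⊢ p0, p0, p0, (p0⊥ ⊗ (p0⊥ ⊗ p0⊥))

Proof tree:
[⊗]  ⊢ p0, p0, p0, (p0⊥ ⊗ (p0⊥ ⊗ p0⊥))
  [Ax]  ⊢ p0, p0⊥
  [⊗]  ⊢ p0, p0, (p0⊥ ⊗ p0⊥)
    [Ax]  ⊢ p0, p0⊥
    [Ax]  ⊢ p0, p0⊥

Result: YES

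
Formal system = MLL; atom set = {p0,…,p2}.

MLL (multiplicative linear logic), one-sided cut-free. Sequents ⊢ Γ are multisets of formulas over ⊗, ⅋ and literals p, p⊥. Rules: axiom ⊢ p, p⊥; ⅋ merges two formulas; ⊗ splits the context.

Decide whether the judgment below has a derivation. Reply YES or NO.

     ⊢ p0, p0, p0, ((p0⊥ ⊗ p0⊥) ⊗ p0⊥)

Derivation trace:
[⊗]  ⊢ p0, p0, p0, ((p0⊥ ⊗ p0⊥) ⊗ p0⊥)
  [⊗]  ⊢ p0, p0, (p0⊥ ⊗ p0⊥)
    [Ax]  ⊢ p0, p0⊥
    [Ax]  ⊢ p0, p0⊥
  [Ax]  ⊢ p0, p0⊥

Result: YES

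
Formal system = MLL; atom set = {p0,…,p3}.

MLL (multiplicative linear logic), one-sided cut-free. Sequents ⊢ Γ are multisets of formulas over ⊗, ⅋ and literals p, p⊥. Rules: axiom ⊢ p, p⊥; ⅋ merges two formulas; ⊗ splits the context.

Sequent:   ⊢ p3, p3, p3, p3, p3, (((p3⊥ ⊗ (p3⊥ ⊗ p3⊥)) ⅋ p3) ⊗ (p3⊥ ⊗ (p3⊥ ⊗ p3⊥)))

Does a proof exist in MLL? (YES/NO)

Derivation (root first):
[⊗]  ⊢ p3, p3, p3, p3, p3, (((p3⊥ ⊗ (p3⊥ ⊗ p3⊥)) ⅋ p3) ⊗ (p3⊥ ⊗ (p3⊥ ⊗ p3⊥)))
  [⅋]  ⊢ p3, p3, ((p3⊥ ⊗ (p3⊥ ⊗ p3⊥)) ⅋ p3)
    [⊗]  ⊢ p3, p3, p3, (p3⊥ ⊗ (p3⊥ ⊗ p3⊥))
      [Ax]  ⊢ p3, p3⊥
      [⊗]  ⊢ p3, p3, (p3⊥ ⊗ p3⊥)
        [Ax]  ⊢ p3, p3⊥
        [Ax]  ⊢ p3, p3⊥
  [⊗]  ⊢ p3, p3, p3, (p3⊥ ⊗ (p3⊥ ⊗ p3⊥))
    [Ax]  ⊢ p3, p3⊥
    [⊗]  ⊢ p3, p3, (p3⊥ ⊗ p3⊥)
      [Ax]  ⊢ p3, p3⊥
      [Ax]  ⊢ p3, p3⊥

Result: YES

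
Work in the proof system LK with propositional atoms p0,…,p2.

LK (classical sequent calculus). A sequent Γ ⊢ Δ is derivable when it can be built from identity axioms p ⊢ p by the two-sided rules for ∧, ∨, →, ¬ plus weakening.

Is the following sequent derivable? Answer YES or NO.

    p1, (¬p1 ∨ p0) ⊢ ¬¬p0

Derivation trace:
[∨L] p1, (¬p1 ∨ p0) ⊢ ¬¬p0
  [¬L] p1, ¬p1 ⊢ 
    [Ax] p1 ⊢ p1
  [¬R] p0 ⊢ ¬¬p0
    [¬L] p0, ¬p0 ⊢ 
      [Ax] p0 ⊢ p0

Result: YES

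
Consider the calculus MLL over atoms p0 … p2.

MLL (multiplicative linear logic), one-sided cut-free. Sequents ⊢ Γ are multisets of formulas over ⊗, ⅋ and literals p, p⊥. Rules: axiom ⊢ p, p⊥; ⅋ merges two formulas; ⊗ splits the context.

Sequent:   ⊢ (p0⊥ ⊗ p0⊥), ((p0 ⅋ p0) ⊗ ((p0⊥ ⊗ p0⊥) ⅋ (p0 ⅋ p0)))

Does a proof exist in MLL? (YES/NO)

Derivation trace:
[⊗]  ⊢ (p0⊥ ⊗ p0⊥), ((p0 ⅋ p0) ⊗ ((p0⊥ ⊗ p0⊥) ⅋ (p0 ⅋ p0)))
  [⅋]  ⊢ (p0⊥ ⊗ p0⊥), (p0 ⅋ p0)
    [⊗]  ⊢ p0, p0, (p0⊥ ⊗ p0⊥)
      [Ax]  ⊢ p0, p0⊥
      [Ax]  ⊢ p0, p0⊥
  [⅋]  ⊢ ((p0⊥ ⊗ p0⊥) ⅋ (p0 ⅋ p0))
    [⅋]  ⊢ (p0⊥ ⊗ p0⊥), (p0 ⅋ p0)
      [⊗]  ⊢ p0, p0, (p0⊥ ⊗ p0⊥)
        [Ax]  ⊢ p0, p0⊥
        [Ax]  ⊢ p0, p0⊥

Result: YES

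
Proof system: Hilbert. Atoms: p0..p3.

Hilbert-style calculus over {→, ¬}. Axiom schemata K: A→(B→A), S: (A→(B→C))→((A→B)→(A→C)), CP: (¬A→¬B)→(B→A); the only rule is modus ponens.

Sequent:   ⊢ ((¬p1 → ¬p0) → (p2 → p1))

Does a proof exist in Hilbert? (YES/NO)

Truth-table refutation:
  v=0000: Γ:[] Δ:[((¬p1 → ¬p0) → (p2 → p1))=T] refutes=False
  v=0001: Γ:[] Δ:[((¬p1 → ¬p0) → (p2 → p1))=T] refutes=False
  v=0010: Γ:[] Δ:[((¬p1 → ¬p0) → (p2 → p1))=F] refutes=True  ← countermodel

Result: NO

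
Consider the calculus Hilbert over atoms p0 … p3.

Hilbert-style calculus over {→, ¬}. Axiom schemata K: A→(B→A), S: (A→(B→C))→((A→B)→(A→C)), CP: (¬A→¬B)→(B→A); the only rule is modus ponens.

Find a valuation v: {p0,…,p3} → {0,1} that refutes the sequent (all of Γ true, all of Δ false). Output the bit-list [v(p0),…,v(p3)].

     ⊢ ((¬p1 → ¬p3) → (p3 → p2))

Truth-table refutation:
  v=0000: Γ:[] Δ:[((¬p1 → ¬p3) → (p3 → p2))=T] refutes=False
  v=0001: Γ:[] Δ:[((¬p1 → ¬p3) → (p3 → p2))=T] refutes=False
  v=0010: Γ:[] Δ:[((¬p1 → ¬p3) → (p3 → p2))=T] refutes=False
  v=0011: Γ:[] Δ:[((¬p1 → ¬p3) → (p3 → p2))=T] refutes=False
  v=0100: Γ:[] Δ:[((¬p1 → ¬p3) → (p3 → p2))=T] refutes=False
  v=0101: Γ:[] Δ:[((¬p1 → ¬p3) → (p3 → p2))=F] refutes=True  ← countermodel

Result: [0, 1, 0, 1]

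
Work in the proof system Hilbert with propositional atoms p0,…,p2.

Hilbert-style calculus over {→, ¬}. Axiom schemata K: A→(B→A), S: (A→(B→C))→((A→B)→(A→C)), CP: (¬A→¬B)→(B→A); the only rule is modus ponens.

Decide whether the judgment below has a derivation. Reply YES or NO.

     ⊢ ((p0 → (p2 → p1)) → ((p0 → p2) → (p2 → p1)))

Enumerate valuations to refute Γ ⊢ Δ:
  v=000: Γ:[] Δ:[((p0 → (p2 → p1)) → ((p0 → p2) → (p2 → p1)))=T] refutes=False
  v=001: Γ:[] Δ:[((p0 → (p2 → p1)) → ((p0 → p2) → (p2 → p1)))=F] refutes=True  ← countermodel

Result: NO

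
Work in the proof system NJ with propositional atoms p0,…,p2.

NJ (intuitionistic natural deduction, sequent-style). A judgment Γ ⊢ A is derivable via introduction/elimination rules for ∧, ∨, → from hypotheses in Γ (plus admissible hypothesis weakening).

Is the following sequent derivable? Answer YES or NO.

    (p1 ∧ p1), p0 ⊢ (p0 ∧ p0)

Derivation (root first):
[∧I] (p1 ∧ p1), p0 ⊢ (p0 ∧ p0)
  [→E] (p1 ∧ p1), p0 ⊢ p0
    [→I]  ⊢ (p0 → p0)
      [Ax] p0 ⊢ p0
    [Wk] p0, (p1 ∧ p1) ⊢ p0
      [Ax] p0 ⊢ p0
  [Ax] p0 ⊢ p0

Result: YES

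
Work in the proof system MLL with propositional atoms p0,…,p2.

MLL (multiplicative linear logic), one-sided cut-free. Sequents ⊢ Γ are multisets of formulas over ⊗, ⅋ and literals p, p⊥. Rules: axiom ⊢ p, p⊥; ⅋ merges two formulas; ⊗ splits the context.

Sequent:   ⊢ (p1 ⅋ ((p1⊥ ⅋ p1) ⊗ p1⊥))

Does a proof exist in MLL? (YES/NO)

Proof tree:
[⅋]  ⊢ (p1 ⅋ ((p1⊥ ⅋ p1) ⊗ p1⊥))
  [⊗]  ⊢ p1, ((p1⊥ ⅋ p1) ⊗ p1⊥)
    [⅋]  ⊢ (p1⊥ ⅋ p1)
      [Ax]  ⊢ p1, p1⊥
    [Ax]  ⊢ p1, p1⊥

Result: YES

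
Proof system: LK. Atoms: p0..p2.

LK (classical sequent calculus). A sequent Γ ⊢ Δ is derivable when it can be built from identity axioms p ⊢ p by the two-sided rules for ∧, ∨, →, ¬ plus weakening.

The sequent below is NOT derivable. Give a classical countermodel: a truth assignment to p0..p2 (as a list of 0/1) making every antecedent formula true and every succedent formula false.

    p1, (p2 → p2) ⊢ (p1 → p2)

Search for a countermodel by truth-table:
  v=000: Γ:[p1=F, (p2 → p2)=T] Δ:[(p1 → p2)=T] refutes=False
  v=001: Γ:[p1=F, (p2 → p2)=T] Δ:[(p1 → p2)=T] refutes=False
  v=010: Γ:[p1=T, (p2 → p2)=T] Δ:[(p1 → p2)=F] refutes=True  ← countermodel

Result: [0, 1, 0]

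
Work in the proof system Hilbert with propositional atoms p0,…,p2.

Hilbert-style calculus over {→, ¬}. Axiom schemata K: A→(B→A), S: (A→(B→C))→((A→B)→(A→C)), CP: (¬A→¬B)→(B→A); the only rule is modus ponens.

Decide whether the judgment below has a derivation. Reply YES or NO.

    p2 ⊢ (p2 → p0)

Search for a countermodel by truth-table:
  v=000: Γ:[p2=F] Δ:[(p2 → p0)=T] refutes=False
  v=001: Γ:[p2=T] Δ:[(p2 → p0)=F] refutes=True  ← countermodel

Result: NO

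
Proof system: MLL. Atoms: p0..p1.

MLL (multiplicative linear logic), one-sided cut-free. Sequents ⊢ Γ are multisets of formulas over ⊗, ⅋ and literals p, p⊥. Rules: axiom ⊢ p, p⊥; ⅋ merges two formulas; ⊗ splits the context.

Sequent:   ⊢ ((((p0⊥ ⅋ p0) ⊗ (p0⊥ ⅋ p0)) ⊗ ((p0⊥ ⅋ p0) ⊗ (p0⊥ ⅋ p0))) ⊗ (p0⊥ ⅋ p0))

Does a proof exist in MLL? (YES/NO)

Proof tree:
[⊗]  ⊢ ((((p0⊥ ⅋ p0) ⊗ (p0⊥ ⅋ p0)) ⊗ ((p0⊥ ⅋ p0) ⊗ (p0⊥ ⅋ p0))) ⊗ (p0⊥ ⅋ p0))
  [⊗]  ⊢ (((p0⊥ ⅋ p0) ⊗ (p0⊥ ⅋ p0)) ⊗ ((p0⊥ ⅋ p0) ⊗ (p0⊥ ⅋ p0)))
    [⊗]  ⊢ ((p0⊥ ⅋ p0) ⊗ (p0⊥ ⅋ p0))
      [⅋]  ⊢ (p0⊥ ⅋ p0)
        [Ax]  ⊢ p0, p0⊥
      [⅋]  ⊢ (p0⊥ ⅋ p0)
        [Ax]  ⊢ p0, p0⊥
    [⊗]  ⊢ ((p0⊥ ⅋ p0) ⊗ (p0⊥ ⅋ p0))
      [⅋]  ⊢ (p0⊥ ⅋ p0)
        [Ax]  ⊢ p0, p0⊥
      [⅋]  ⊢ (p0⊥ ⅋ p0)
        [Ax]  ⊢ p0, p0⊥
  [⅋]  ⊢ (p0⊥ ⅋ p0)
    [Ax]  ⊢ p0, p0⊥

Result: YES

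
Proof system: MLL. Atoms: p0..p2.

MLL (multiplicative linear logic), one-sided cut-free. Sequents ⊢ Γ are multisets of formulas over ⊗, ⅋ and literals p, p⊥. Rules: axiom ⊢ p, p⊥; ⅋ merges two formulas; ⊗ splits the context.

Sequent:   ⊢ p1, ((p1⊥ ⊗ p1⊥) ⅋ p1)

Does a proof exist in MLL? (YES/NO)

Derivation trace:
[⅋]  ⊢ p1, ((p1⊥ ⊗ p1⊥) ⅋ p1)
  [⊗]  ⊢ p1, p1, (p1⊥ ⊗ p1⊥)
    [Ax]  ⊢ p1, p1⊥
    [Ax]  ⊢ p1, p1⊥

Result: YES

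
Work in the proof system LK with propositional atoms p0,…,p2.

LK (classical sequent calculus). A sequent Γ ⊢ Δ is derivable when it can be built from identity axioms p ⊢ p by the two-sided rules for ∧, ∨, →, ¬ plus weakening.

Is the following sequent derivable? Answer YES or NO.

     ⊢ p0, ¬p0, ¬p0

Derivation trace:
[¬R]  ⊢ p0, ¬p0, ¬p0
  [¬R] p0 ⊢ p0, ¬p0
    [WL] p0, p0 ⊢ p0
      [Ax] p0 ⊢ p0

Result: YES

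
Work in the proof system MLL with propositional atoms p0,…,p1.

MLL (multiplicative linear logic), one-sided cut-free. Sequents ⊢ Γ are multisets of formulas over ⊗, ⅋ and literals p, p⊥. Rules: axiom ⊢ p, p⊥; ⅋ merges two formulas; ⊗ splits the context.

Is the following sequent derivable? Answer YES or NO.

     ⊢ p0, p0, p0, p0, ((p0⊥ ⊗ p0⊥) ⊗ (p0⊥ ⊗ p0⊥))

Derivation trace:
[⊗]  ⊢ p0, p0, p0, p0, ((p0⊥ ⊗ p0⊥) ⊗ (p0⊥ ⊗ p0⊥))
  [⊗]  ⊢ p0, p0, (p0⊥ ⊗ p0⊥)
    [Ax]  ⊢ p0, p0⊥
    [Ax]  ⊢ p0, p0⊥
  [⊗]  ⊢ p0, p0, (p0⊥ ⊗ p0⊥)
    [Ax]  ⊢ p0, p0⊥
    [Ax]  ⊢ p0, p0⊥

Result: YES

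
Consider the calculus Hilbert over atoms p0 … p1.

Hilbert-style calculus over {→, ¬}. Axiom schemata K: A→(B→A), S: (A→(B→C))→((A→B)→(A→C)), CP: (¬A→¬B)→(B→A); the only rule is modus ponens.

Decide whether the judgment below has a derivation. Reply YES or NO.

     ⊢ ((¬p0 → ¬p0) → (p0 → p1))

Truth-table refutation:
  v=00: Γ:[] Δ:[((¬p0 → ¬p0) → (p0 → p1))=T] refutes=False
  v=01: Γ:[] Δ:[((¬p0 → ¬p0) → (p0 → p1))=T] refutes=False
  v=10: Γ:[] Δ:[((¬p0 → ¬p0) → (p0 → p1))=F] refutes=True  ← countermodel

Result: NO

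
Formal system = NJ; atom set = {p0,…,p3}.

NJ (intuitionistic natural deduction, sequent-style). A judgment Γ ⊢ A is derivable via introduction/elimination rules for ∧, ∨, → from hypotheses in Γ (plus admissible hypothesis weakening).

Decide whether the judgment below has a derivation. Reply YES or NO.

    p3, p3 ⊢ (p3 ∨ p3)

Proof tree:
[Wk] p3, p3 ⊢ (p3 ∨ p3)
  [∨I₁] p3 ⊢ (p3 ∨ p3)
    [Ax] p3 ⊢ p3

Result: YES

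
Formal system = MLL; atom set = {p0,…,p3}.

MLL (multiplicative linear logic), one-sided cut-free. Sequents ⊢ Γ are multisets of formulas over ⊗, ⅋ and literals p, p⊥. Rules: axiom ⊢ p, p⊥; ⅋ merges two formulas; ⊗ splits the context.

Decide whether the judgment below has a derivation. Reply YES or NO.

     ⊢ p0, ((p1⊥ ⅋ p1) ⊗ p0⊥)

Proof tree:
[⊗]  ⊢ p0, ((p1⊥ ⅋ p1) ⊗ p0⊥)
  [⅋]  ⊢ (p1⊥ ⅋ p1)
    [Ax]  ⊢ p1, p1⊥
  [Ax]  ⊢ p0, p0⊥

Result: YES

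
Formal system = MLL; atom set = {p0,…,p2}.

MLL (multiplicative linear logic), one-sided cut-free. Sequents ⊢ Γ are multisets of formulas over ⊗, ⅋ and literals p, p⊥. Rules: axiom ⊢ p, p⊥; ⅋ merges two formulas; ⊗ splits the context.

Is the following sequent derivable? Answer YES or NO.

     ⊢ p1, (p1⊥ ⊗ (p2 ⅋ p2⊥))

Derivation trace:
[⊗]  ⊢ p1, (p1⊥ ⊗ (p2 ⅋ p2⊥))
  [Ax]  ⊢ p1, p1⊥
  [⅋]  ⊢ (p2 ⅋ p2⊥)
    [Ax]  ⊢ p2, p2⊥

Result: YES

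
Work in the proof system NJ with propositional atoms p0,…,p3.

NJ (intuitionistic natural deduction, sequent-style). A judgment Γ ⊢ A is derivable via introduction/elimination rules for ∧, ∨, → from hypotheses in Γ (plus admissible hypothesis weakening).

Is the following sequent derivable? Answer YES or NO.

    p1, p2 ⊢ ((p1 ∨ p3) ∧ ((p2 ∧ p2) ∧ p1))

Proof tree:
[∧I] p1, p2 ⊢ ((p1 ∨ p3) ∧ ((p2 ∧ p2) ∧ p1))
  [∨I₁] p1 ⊢ (p1 ∨ p3)
    [Ax] p1 ⊢ p1
  [∧I] p1, p2 ⊢ ((p2 ∧ p2) ∧ p1)
    [∧I] p2 ⊢ (p2 ∧ p2)
      [Ax] p2 ⊢ p2
      [Ax] p2 ⊢ p2
    [Ax] p1 ⊢ p1

Result: YES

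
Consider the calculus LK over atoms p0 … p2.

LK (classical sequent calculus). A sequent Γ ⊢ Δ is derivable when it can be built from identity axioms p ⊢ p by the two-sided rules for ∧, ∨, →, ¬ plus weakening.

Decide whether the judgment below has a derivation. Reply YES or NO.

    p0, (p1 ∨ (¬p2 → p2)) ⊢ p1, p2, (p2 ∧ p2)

Proof tree:
[∨L] p0, (p1 ∨ (¬p2 → p2)) ⊢ p1, p2, (p2 ∧ p2)
  [Ax] p1 ⊢ p1
  [→L] p0, (¬p2 → p2) ⊢ p2, (p2 ∧ p2)
    [WL] p0 ⊢ p2, ¬p2
      [¬R]  ⊢ p2, ¬p2
        [Ax] p2 ⊢ p2
    [∧R] p2 ⊢ (p2 ∧ p2)
      [Ax] p2 ⊢ p2
      [Ax] p2 ⊢ p2

Result: YES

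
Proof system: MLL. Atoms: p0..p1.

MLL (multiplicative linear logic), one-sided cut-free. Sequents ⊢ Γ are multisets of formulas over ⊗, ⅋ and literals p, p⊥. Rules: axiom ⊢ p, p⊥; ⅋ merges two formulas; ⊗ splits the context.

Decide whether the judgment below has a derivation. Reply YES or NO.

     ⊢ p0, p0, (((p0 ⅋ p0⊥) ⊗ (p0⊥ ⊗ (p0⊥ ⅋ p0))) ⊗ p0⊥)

Derivation (root first):
[⊗]  ⊢ p0, p0, (((p0 ⅋ p0⊥) ⊗ (p0⊥ ⊗ (p0⊥ ⅋ p0))) ⊗ p0⊥)
  [⊗]  ⊢ p0, ((p0 ⅋ p0⊥) ⊗ (p0⊥ ⊗ (p0⊥ ⅋ p0)))
    [⅋]  ⊢ (p0 ⅋ p0⊥)
      [Ax]  ⊢ p0, p0⊥
    [⊗]  ⊢ p0, (p0⊥ ⊗ (p0⊥ ⅋ p0))
      [Ax]  ⊢ p0, p0⊥
      [⅋]  ⊢ (p0⊥ ⅋ p0)
        [Ax]  ⊢ p0, p0⊥
  [Ax]  ⊢ p0, p0⊥

Result: YES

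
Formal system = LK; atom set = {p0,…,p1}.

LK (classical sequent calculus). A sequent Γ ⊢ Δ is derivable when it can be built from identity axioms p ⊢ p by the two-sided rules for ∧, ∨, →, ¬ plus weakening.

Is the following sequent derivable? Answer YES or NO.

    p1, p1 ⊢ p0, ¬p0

Derivation (root first):
[¬R] p1, p1 ⊢ p0, ¬p0
  [WL] p0, p1, p1 ⊢ p0
    [WL] p0, p1 ⊢ p0
      [Ax] p0 ⊢ p0

Result: YES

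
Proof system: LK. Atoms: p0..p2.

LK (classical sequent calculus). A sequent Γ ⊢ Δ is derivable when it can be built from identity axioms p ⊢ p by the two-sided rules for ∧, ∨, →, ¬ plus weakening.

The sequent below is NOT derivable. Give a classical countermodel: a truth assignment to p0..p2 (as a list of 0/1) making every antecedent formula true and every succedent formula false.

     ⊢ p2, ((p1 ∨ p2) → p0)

Search for a countermodel by truth-table:
  v=000: Γ:[] Δ:[p2=F, ((p1 ∨ p2) → p0)=T] refutes=False
  v=001: Γ:[] Δ:[p2=T, ((p1 ∨ p2) → p0)=F] refutes=False
  v=010: Γ:[] Δ:[p2=F, ((p1 ∨ p2) → p0)=F] refutes=True  ← countermodel

Result: [0, 1, 0]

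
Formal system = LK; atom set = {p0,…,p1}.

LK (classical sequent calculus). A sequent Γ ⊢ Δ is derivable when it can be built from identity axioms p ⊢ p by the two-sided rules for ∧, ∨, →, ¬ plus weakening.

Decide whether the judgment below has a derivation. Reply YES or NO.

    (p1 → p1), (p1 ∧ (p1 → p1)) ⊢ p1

Derivation trace:
[∧L] (p1 → p1), (p1 ∧ (p1 → p1)) ⊢ p1
  [→L] p1, (p1 → p1), (p1 → p1) ⊢ p1
    [→L] p1, (p1 → p1) ⊢ p1
      [WR] p1 ⊢ p1, p1
        [Ax] p1 ⊢ p1
      [WR] p1 ⊢ p1, p1
        [Ax] p1 ⊢ p1
    [WR] p1 ⊢ p1, p1
      [Ax] p1 ⊢ p1

Result: YES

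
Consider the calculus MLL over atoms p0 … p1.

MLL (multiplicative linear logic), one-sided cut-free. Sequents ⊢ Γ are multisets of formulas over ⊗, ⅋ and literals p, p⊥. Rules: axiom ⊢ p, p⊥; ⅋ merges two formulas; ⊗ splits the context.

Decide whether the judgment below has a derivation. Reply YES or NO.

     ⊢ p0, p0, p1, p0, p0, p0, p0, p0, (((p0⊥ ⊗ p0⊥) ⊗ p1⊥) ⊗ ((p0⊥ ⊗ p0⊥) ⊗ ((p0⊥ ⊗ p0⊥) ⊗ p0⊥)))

Derivation trace:
[⊗]  ⊢ p0, p0, p1, p0, p0, p0, p0, p0, (((p0⊥ ⊗ p0⊥) ⊗ p1⊥) ⊗ ((p0⊥ ⊗ p0⊥) ⊗ ((p0⊥ ⊗ p0⊥) ⊗ p0⊥)))
  [⊗]  ⊢ p0, p0, p1, ((p0⊥ ⊗ p0⊥) ⊗ p1⊥)
    [⊗]  ⊢ p0, p0, (p0⊥ ⊗ p0⊥)
      [Ax]  ⊢ p0, p0⊥
      [Ax]  ⊢ p0, p0⊥
    [Ax]  ⊢ p1, p1⊥
  [⊗]  ⊢ p0, p0, p0, p0, p0, ((p0⊥ ⊗ p0⊥) ⊗ ((p0⊥ ⊗ p0⊥) ⊗ p0⊥))
    [⊗]  ⊢ p0, p0, (p0⊥ ⊗ p0⊥)
      [Ax]  ⊢ p0, p0⊥
      [Ax]  ⊢ p0, p0⊥
    [⊗]  ⊢ p0, p0, p0, ((p0⊥ ⊗ p0⊥) ⊗ p0⊥)
      [⊗]  ⊢ p0, p0, (p0⊥ ⊗ p0⊥)
        [Ax]  ⊢ p0, p0⊥
        [Ax]  ⊢ p0, p0⊥
      [Ax]  ⊢ p0, p0⊥

Result: YES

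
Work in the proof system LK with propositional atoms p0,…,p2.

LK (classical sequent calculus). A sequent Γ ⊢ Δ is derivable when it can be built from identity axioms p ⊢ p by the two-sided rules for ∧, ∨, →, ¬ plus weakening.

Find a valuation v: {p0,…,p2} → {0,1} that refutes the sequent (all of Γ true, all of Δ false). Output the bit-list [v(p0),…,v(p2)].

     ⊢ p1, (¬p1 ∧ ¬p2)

Search for a countermodel by truth-table:
  v=000: Γ:[] Δ:[p1=F, (¬p1 ∧ ¬p2)=T] refutes=False
  v=001: Γ:[] Δ:[p1=F, (¬p1 ∧ ¬p2)=F] refutes=True  ← countermodel

Result: [0, 0, 1]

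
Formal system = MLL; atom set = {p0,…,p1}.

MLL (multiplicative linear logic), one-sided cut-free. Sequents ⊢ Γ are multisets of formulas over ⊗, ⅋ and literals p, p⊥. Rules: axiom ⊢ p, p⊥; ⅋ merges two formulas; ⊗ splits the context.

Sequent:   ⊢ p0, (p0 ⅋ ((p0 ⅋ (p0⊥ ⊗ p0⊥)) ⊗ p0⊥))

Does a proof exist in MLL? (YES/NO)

Derivation trace:
[⅋]  ⊢ p0, (p0 ⅋ ((p0 ⅋ (p0⊥ ⊗ p0⊥)) ⊗ p0⊥))
  [⊗]  ⊢ p0, p0, ((p0 ⅋ (p0⊥ ⊗ p0⊥)) ⊗ p0⊥)
    [⅋]  ⊢ p0, (p0 ⅋ (p0⊥ ⊗ p0⊥))
      [⊗]  ⊢ p0, p0, (p0⊥ ⊗ p0⊥)
        [Ax]  ⊢ p0, p0⊥
        [Ax]  ⊢ p0, p0⊥
    [Ax]  ⊢ p0, p0⊥

Result: YES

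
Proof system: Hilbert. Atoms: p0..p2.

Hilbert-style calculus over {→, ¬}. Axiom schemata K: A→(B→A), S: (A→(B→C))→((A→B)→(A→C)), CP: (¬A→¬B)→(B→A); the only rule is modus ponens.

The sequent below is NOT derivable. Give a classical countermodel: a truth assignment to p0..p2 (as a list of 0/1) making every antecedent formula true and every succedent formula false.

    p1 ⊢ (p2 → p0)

Search for a countermodel by truth-table:
  v=000: Γ:[p1=F] Δ:[(p2 → p0)=T] refutes=False
  v=001: Γ:[p1=F] Δ:[(p2 → p0)=F] refutes=False
  v=010: Γ:[p1=T] Δ:[(p2 → p0)=T] refutes=False
  v=011: Γ:[p1=T] Δ:[(p2 → p0)=F] refutes=True  ← countermodel

Result: [0, 1, 1]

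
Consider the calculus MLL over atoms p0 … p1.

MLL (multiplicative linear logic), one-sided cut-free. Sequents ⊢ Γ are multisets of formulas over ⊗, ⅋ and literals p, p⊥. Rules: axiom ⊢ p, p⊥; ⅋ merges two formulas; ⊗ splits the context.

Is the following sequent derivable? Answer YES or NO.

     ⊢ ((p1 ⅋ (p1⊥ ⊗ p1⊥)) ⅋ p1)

Proof tree:
[⅋]  ⊢ ((p1 ⅋ (p1⊥ ⊗ p1⊥)) ⅋ p1)
  [⅋]  ⊢ p1, (p1 ⅋ (p1⊥ ⊗ p1⊥))
    [⊗]  ⊢ p1, p1, (p1⊥ ⊗ p1⊥)
      [Ax]  ⊢ p1, p1⊥
      [Ax]  ⊢ p1, p1⊥

Result: YES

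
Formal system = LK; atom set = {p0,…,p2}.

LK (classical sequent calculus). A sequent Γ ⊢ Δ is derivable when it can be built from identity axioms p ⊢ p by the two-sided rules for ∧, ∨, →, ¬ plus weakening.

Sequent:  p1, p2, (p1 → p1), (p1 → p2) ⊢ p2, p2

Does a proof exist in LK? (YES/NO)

Derivation trace:
[WR] p1, p2, (p1 → p1), (p1 → p2) ⊢ p2, p2
  [→L] p1, p2, (p1 → p1), (p1 → p2) ⊢ p2
    [WL] p1, (p1 → p1), p1 ⊢ p1
      [→L] p1, (p1 → p1) ⊢ p1
        [Ax] p1 ⊢ p1
        [Ax] p1 ⊢ p1
    [WL] p2, p2 ⊢ p2
      [Ax] p2 ⊢ p2

Result: YES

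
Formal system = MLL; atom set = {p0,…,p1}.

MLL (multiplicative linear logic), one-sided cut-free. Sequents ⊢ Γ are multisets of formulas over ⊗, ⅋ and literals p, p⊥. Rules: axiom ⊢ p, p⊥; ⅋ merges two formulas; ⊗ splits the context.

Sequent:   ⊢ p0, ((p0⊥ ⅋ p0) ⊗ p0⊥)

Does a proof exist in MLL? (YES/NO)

Derivation trace:
[⊗]  ⊢ p0, ((p0⊥ ⅋ p0) ⊗ p0⊥)
  [⅋]  ⊢ (p0⊥ ⅋ p0)
    [Ax]  ⊢ p0, p0⊥
  [Ax]  ⊢ p0, p0⊥

Result: YES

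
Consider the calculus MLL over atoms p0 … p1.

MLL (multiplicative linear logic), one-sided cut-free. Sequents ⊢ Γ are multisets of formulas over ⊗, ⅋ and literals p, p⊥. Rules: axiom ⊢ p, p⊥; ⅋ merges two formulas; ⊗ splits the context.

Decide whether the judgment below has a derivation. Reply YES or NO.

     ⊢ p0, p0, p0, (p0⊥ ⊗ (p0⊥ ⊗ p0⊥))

Derivation trace:
[⊗]  ⊢ p0, p0, p0, (p0⊥ ⊗ (p0⊥ ⊗ p0⊥))
  [Ax]  ⊢ p0, p0⊥
  [⊗]  ⊢ p0, p0, (p0⊥ ⊗ p0⊥)
    [Ax]  ⊢ p0, p0⊥
    [Ax]  ⊢ p0, p0⊥

Result: YES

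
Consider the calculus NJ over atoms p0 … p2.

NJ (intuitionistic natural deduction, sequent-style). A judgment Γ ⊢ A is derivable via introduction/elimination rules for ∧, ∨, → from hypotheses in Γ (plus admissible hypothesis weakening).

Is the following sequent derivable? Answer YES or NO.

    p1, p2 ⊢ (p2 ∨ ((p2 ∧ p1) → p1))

Derivation (root first):
[Wk] p1, p2 ⊢ (p2 ∨ ((p2 ∧ p1) → p1))
  [∨I₂] p1 ⊢ (p2 ∨ ((p2 ∧ p1) → p1))
    [→I] p1 ⊢ ((p2 ∧ p1) → p1)
      [Wk] p1, (p2 ∧ p1) ⊢ p1
        [Ax] p1 ⊢ p1

Result: YES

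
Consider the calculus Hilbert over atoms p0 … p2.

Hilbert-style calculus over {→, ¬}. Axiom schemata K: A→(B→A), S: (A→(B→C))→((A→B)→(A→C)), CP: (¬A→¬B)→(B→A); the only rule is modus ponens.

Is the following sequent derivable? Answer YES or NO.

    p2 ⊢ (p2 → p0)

Enumerate valuations to refute Γ ⊢ Δ:
  v=000: Γ:[p2=F] Δ:[(p2 → p0)=T] refutes=False
  v=001: Γ:[p2=T] Δ:[(p2 → p0)=F] refutes=True  ← countermodel

Result: NO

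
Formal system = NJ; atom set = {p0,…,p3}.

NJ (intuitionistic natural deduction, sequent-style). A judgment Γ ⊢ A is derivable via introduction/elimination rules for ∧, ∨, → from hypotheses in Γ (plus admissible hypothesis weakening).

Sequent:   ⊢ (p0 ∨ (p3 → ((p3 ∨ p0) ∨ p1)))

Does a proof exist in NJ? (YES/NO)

Proof tree:
[∨I₂]  ⊢ (p0 ∨ (p3 → ((p3 ∨ p0) ∨ p1)))
  [→I]  ⊢ (p3 → ((p3 ∨ p0) ∨ p1))
    [∨I₁] p3 ⊢ ((p3 ∨ p0) ∨ p1)
      [∨I₁] p3 ⊢ (p3 ∨ p0)
        [Ax] p3 ⊢ p3

Result: YES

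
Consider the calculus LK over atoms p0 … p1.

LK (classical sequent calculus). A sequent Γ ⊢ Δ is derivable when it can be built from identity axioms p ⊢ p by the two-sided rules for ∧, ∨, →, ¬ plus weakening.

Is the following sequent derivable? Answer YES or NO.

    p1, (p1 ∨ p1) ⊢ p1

Derivation trace:
[∨L] p1, (p1 ∨ p1) ⊢ p1
  [Ax] p1 ⊢ p1
  [WL] p1, p1 ⊢ p1
    [Ax] p1 ⊢ p1

Result: YES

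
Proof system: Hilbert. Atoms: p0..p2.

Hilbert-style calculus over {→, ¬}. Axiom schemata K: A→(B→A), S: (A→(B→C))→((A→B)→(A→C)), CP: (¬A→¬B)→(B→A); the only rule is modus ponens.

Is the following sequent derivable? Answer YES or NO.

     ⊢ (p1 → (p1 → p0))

Enumerate valuations to refute Γ ⊢ Δ:
  v=000: Γ:[] Δ:[(p1 → (p1 → p0))=T] refutes=False
  v=001: Γ:[] Δ:[(p1 → (p1 → p0))=T] refutes=False
  v=010: Γ:[] Δ:[(p1 → (p1 → p0))=F] refutes=True  ← countermodel

Result: NO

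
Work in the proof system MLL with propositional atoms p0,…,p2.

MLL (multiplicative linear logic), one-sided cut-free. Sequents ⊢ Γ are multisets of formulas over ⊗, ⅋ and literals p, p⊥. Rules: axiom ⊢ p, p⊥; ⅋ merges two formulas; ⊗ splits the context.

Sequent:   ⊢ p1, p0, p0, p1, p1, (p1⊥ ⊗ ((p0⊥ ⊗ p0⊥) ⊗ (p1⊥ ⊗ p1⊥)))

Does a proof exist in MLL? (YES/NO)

Derivation trace:
[⊗]  ⊢ p1, p0, p0, p1, p1, (p1⊥ ⊗ ((p0⊥ ⊗ p0⊥) ⊗ (p1⊥ ⊗ p1⊥)))
  [Ax]  ⊢ p1, p1⊥
  [⊗]  ⊢ p0, p0, p1, p1, ((p0⊥ ⊗ p0⊥) ⊗ (p1⊥ ⊗ p1⊥))
    [⊗]  ⊢ p0, p0, (p0⊥ ⊗ p0⊥)
      [Ax]  ⊢ p0, p0⊥
      [Ax]  ⊢ p0, p0⊥
    [⊗]  ⊢ p1, p1, (p1⊥ ⊗ p1⊥)
      [Ax]  ⊢ p1, p1⊥
      [Ax]  ⊢ p1, p1⊥

Result: YES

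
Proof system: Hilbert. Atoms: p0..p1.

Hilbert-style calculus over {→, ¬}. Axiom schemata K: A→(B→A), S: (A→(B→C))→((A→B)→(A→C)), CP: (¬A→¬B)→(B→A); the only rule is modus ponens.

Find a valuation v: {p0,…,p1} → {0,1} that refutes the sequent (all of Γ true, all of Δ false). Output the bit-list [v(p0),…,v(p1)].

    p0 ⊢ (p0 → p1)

Search for a countermodel by truth-table:
  v=00: Γ:[p0=F] Δ:[(p0 → p1)=T] refutes=False
  v=01: Γ:[p0=F] Δ:[(p0 → p1)=T] refutes=False
  v=10: Γ:[p0=T] Δ:[(p0 → p1)=F] refutes=True  ← countermodel

Result: [1, 0]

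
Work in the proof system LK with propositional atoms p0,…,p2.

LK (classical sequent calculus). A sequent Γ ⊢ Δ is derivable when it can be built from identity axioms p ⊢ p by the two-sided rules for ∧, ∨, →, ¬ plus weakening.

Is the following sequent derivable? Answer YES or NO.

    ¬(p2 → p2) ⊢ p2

Derivation (root first):
[¬L] ¬(p2 → p2) ⊢ p2
  [WR]  ⊢ (p2 → p2), p2
    [→R]  ⊢ (p2 → p2)
      [Ax] p2 ⊢ p2

Result: YES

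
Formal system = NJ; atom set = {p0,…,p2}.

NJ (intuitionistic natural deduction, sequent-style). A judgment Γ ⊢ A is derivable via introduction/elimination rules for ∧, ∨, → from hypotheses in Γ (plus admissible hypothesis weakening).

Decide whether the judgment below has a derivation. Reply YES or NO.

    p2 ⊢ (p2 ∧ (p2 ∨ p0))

Proof tree:
[∧I] p2 ⊢ (p2 ∧ (p2 ∨ p0))
  [Ax] p2 ⊢ p2
  [∨I₁] p2 ⊢ (p2 ∨ p0)
    [Ax] p2 ⊢ p2

Result: YES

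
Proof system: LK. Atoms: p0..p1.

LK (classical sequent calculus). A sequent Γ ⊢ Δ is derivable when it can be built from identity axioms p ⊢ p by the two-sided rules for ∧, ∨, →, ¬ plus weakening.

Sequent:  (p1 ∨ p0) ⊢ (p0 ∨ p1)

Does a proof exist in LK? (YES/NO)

Derivation trace:
[∨R] (p1 ∨ p0) ⊢ (p0 ∨ p1)
  [∨L] (p1 ∨ p0) ⊢ p1, p0
    [Ax] p1 ⊢ p1
    [Ax] p0 ⊢ p0

Result: YES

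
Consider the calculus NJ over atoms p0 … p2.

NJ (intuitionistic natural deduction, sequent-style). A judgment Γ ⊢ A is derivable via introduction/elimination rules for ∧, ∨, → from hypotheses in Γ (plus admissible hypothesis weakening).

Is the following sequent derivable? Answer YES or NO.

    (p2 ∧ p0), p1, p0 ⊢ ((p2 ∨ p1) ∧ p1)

Derivation trace:
[∧I] (p2 ∧ p0), p1, p0 ⊢ ((p2 ∨ p1) ∧ p1)
  [∨I₂] p1, p1, (p2 ∧ p0) ⊢ (p2 ∨ p1)
    [Wk] p1, p1, (p2 ∧ p0) ⊢ p1
      [Wk] p1, p1 ⊢ p1
        [Ax] p1 ⊢ p1
  [Wk] p1, p0 ⊢ p1
    [Ax] p1 ⊢ p1

Result: YES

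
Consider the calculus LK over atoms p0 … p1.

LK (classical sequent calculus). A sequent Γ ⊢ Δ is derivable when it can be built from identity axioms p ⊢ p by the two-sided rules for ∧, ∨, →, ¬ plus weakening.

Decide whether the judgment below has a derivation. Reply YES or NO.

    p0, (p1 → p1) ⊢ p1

Truth-table refutation:
  v=00: Γ:[p0=F, (p1 → p1)=T] Δ:[p1=F] refutes=False
  v=01: Γ:[p0=F, (p1 → p1)=T] Δ:[p1=T] refutes=False
  v=10: Γ:[p0=T, (p1 → p1)=T] Δ:[p1=F] refutes=True  ← countermodel

Result: NO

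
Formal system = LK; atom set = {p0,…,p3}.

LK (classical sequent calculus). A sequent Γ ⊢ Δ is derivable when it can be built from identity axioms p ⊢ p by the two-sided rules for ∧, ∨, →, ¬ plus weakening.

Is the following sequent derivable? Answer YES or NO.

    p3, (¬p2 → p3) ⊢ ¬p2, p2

Derivation trace:
[→L] p3, (¬p2 → p3) ⊢ ¬p2, p2
  [¬R] p3 ⊢ p2, ¬p2
    [WL] p2, p3 ⊢ p2
      [Ax] p2 ⊢ p2
  [¬R] p3 ⊢ p2, ¬p2
    [WL] p2, p3 ⊢ p2
      [Ax] p2 ⊢ p2

Result: YES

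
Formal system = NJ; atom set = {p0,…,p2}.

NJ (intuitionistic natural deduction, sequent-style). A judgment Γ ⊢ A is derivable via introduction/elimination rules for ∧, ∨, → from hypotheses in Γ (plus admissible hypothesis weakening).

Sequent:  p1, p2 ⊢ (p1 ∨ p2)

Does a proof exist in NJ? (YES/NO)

Derivation trace:
[→E] p1, p2 ⊢ (p1 ∨ p2)
  [→I]  ⊢ (p2 → (p1 ∨ p2))
    [∨I₂] p2 ⊢ (p1 ∨ p2)
      [Ax] p2 ⊢ p2
  [Wk] p2, p1 ⊢ p2
    [Ax] p2 ⊢ p2

Result: YES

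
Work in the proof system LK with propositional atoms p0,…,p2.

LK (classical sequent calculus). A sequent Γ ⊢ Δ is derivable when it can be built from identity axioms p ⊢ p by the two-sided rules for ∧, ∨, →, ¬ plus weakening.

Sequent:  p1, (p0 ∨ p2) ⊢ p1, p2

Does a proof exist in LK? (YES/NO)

Derivation trace:
[∨L] p1, (p0 ∨ p2) ⊢ p1, p2
  [WL] p1, p0 ⊢ p1
    [Ax] p1 ⊢ p1
  [Ax] p2 ⊢ p2

Result: YES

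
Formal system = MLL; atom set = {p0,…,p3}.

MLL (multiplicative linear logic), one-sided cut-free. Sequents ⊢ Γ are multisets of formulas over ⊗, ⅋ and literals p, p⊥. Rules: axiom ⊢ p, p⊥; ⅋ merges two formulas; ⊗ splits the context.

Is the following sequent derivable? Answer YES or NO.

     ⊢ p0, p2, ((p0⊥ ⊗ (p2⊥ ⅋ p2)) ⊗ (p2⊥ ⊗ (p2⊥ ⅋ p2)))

Proof tree:
[⊗]  ⊢ p0, p2, ((p0⊥ ⊗ (p2⊥ ⅋ p2)) ⊗ (p2⊥ ⊗ (p2⊥ ⅋ p2)))
  [⊗]  ⊢ p0, (p0⊥ ⊗ (p2⊥ ⅋ p2))
    [Ax]  ⊢ p0, p0⊥
    [⅋]  ⊢ (p2⊥ ⅋ p2)
      [Ax]  ⊢ p2, p2⊥
  [⊗]  ⊢ p2, (p2⊥ ⊗ (p2⊥ ⅋ p2))
    [Ax]  ⊢ p2, p2⊥
    [⅋]  ⊢ (p2⊥ ⅋ p2)
      [Ax]  ⊢ p2, p2⊥

Result: YES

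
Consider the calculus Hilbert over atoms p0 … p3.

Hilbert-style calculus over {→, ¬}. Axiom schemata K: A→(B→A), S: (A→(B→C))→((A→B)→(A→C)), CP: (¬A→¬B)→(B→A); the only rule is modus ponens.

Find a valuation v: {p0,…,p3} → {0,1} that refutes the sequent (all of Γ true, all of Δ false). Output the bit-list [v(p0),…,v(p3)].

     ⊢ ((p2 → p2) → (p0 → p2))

Search for a countermodel by truth-table:
  v=0000: Γ:[] Δ:[((p2 → p2) → (p0 → p2))=T] refutes=False
  v=0001: Γ:[] Δ:[((p2 → p2) → (p0 → p2))=T] refutes=False
  v=0010: Γ:[] Δ:[((p2 → p2) → (p0 → p2))=T] refutes=False
  v=0011: Γ:[] Δ:[((p2 → p2) → (p0 → p2))=T] refutes=False
  v=0100: Γ:[] Δ:[((p2 → p2) → (p0 → p2))=T] refutes=False
  v=0101: Γ:[] Δ:[((p2 → p2) → (p0 → p2))=T] refutes=False
  v=0110: Γ:[] Δ:[((p2 → p2) → (p0 → p2))=T] refutes=False
  v=0111: Γ:[] Δ:[((p2 → p2) → (p0 → p2))=T] refutes=False
  v=1000: Γ:[] Δ:[((p2 → p2) → (p0 → p2))=F] refutes=True  ← countermodel

Result: [1, 0, 0, 0]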